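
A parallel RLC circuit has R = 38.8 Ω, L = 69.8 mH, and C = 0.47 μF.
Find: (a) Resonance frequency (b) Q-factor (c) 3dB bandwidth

Step 1 — Resonance: ω₀ = 1/√(LC) = 1/√(0.0698·4.7e-07) = 5521 rad/s.
Step 2 — f₀ = ω₀/(2π) = 878.7 Hz.
Step 3 — Parallel Q: Q = R/(ω₀L) = 38.8/(5521·0.0698) = 0.1007.
Step 4 — Bandwidth: Δω = ω₀/Q = 5.484e+04 rad/s; BW = Δω/(2π) = 8728 Hz.

(a) f₀ = 878.7 Hz  (b) Q = 0.1007  (c) BW = 8728 Hz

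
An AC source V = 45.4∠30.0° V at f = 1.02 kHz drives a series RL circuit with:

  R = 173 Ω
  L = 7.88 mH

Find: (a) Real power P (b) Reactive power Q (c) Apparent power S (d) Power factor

Step 1 — Angular frequency: ω = 2π·f = 2π·1020 = 6409 rad/s.
Step 2 — Component impedances:
  R: Z = R = 173 Ω
  L: Z = jωL = j·6409·0.00788 = 0 + j50.5 Ω
Step 3 — Series combination: Z_total = R + L = 173 + j50.5 Ω = 180.2∠16.3° Ω.
Step 4 — Source phasor: V = 45.4∠30.0° V = 39.32 + j22.7 V.
Step 5 — Current: I = V / Z = 0.2447 + j0.05978 A = 0.2519∠13.7° A.
Step 6 — Complex power: S = V·I* = 10.98 + j3.205 VA.
Step 7 — Real power: P = Re(S) = 10.98 W.
Step 8 — Reactive power: Q = Im(S) = 3.205 VAR.
Step 9 — Apparent power: |S| = 11.44 VA.
Step 10 — Power factor: PF = P/|S| = 0.9599 (lagging).

(a) P = 10.98 W  (b) Q = 3.205 VAR  (c) S = 11.44 VA  (d) PF = 0.9599 (lagging)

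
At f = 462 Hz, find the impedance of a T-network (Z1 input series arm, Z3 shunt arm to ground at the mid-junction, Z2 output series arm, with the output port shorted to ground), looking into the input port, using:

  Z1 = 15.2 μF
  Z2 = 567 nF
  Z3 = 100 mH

Step 1 — Angular frequency: ω = 2π·f = 2π·462 = 2903 rad/s.
Step 2 — Component impedances:
  Z1: Z = 1/(jωC) = -j/(ω·C) = 0 - j22.66 Ω
  Z2: Z = 1/(jωC) = -j/(ω·C) = 0 - j607.6 Ω
  Z3: Z = jωL = j·2903·0.1 = 0 + j290.3 Ω
Step 3 — With the output port shorted to ground, the output series arm Z2 runs from the junction to ground; the shunt arm Z3 also runs from the junction to ground. They appear in parallel: Z3 || Z2 = 0 + j555.9 Ω.
Step 4 — Series with input arm Z1: Z_in = Z1 + (Z3 || Z2) = 0 + j533.2 Ω = 533.2∠90.0° Ω.

Z = 0 + j533.2 Ω = 533.2∠90.0° Ω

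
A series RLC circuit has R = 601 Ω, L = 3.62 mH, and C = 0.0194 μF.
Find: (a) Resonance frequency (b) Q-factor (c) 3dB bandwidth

Step 1 — Resonance: ω₀ = 1/√(LC) = 1/√(0.00362·1.94e-08) = 1.193e+05 rad/s.
Step 2 — f₀ = ω₀/(2π) = 1.899e+04 Hz.
Step 3 — Series Q: Q = ω₀L/R = 1.193e+05·0.00362/601 = 0.7188.
Step 4 — Bandwidth: Δω = ω₀/Q = 1.66e+05 rad/s; BW = Δω/(2π) = 2.642e+04 Hz.

(a) f₀ = 1.899e+04 Hz  (b) Q = 0.7188  (c) BW = 2.642e+04 Hz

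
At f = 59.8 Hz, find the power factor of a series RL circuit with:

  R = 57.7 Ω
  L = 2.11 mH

Step 1 — Angular frequency: ω = 2π·f = 2π·59.8 = 375.7 rad/s.
Step 2 — Component impedances:
  R: Z = R = 57.7 Ω
  L: Z = jωL = j·375.7·0.00211 = 0 + j0.7928 Ω
Step 3 — Series combination: Z_total = R + L = 57.7 + j0.7928 Ω = 57.71∠0.8° Ω.
Step 4 — Power factor: PF = cos(φ) = Re(Z)/|Z| = 57.7/57.705 = 0.9999.
Step 5 — Type: Im(Z) = 0.7928 ⇒ lagging (phase φ = 0.8°).

PF = 0.9999 (lagging, φ = 0.8°)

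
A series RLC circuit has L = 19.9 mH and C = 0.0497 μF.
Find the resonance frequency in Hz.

Step 1 — Resonance condition Im(Z)=0 gives ω₀ = 1/√(LC).
Step 2 — ω₀ = 1/√(0.0199·4.97e-08) = 3.18e+04 rad/s.
Step 3 — f₀ = ω₀/(2π) = 5061 Hz.

f₀ = 5061 Hz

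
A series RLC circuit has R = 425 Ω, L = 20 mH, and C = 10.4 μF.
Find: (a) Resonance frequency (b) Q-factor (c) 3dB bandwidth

Step 1 — Resonance condition Im(Z)=0 gives ω₀ = 1/√(LC).
Step 2 — ω₀ = 1/√(0.02·1.04e-05) = 2193 rad/s.
Step 3 — f₀ = ω₀/(2π) = 349 Hz.
Step 4 — Series Q: Q = ω₀L/R = 2193·0.02/425 = 0.1032.
Step 5 — 3dB bandwidth: Δω = ω₀/Q = 2.125e+04 rad/s; BW = Δω/(2π) = 3382 Hz.

(a) f₀ = 349 Hz  (b) Q = 0.1032  (c) BW = 3382 Hz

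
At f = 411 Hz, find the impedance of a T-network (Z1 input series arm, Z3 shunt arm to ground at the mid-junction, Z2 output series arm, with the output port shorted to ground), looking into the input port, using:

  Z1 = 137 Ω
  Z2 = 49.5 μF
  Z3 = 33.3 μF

Step 1 — Angular frequency: ω = 2π·f = 2π·411 = 2582 rad/s.
Step 2 — Component impedances:
  Z1: Z = R = 137 Ω
  Z2: Z = 1/(jωC) = -j/(ω·C) = 0 - j7.823 Ω
  Z3: Z = 1/(jωC) = -j/(ω·C) = 0 - j11.63 Ω
Step 3 — With the output port shorted to ground, the output series arm Z2 runs from the junction to ground; the shunt arm Z3 also runs from the junction to ground. They appear in parallel: Z3 || Z2 = 0 - j4.677 Ω.
Step 4 — Series with input arm Z1: Z_in = Z1 + (Z3 || Z2) = 137 - j4.677 Ω = 137.1∠-2.0° Ω.

Z = 137 - j4.677 Ω = 137.1∠-2.0° Ω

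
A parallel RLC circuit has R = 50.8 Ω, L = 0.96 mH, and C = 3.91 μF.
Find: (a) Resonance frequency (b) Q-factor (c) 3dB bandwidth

Step 1 — Resonance: ω₀ = 1/√(LC) = 1/√(0.00096·3.91e-06) = 1.632e+04 rad/s.
Step 2 — f₀ = ω₀/(2π) = 2598 Hz.
Step 3 — Parallel Q: Q = R/(ω₀L) = 50.8/(1.632e+04·0.00096) = 3.242.
Step 4 — Bandwidth: Δω = ω₀/Q = 5035 rad/s; BW = Δω/(2π) = 801.3 Hz.

(a) f₀ = 2598 Hz  (b) Q = 3.242  (c) BW = 801.3 Hz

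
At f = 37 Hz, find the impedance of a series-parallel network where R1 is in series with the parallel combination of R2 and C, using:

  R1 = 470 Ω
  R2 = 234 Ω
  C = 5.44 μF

Step 1 — Angular frequency: ω = 2π·f = 2π·37 = 232.5 rad/s.
Step 2 — Component impedances:
  R1: Z = R = 470 Ω
  R2: Z = R = 234 Ω
  C: Z = 1/(jωC) = -j/(ω·C) = 0 - j790.7 Ω
Step 3 — Parallel branch: R2 || C = 1/(1/R2 + 1/C) = 215.2 - j63.67 Ω.
Step 4 — Series with R1: Z_total = R1 + (R2 || C) = 685.2 - j63.67 Ω = 688.1∠-5.3° Ω.

Z = 685.2 - j63.67 Ω = 688.1∠-5.3° Ω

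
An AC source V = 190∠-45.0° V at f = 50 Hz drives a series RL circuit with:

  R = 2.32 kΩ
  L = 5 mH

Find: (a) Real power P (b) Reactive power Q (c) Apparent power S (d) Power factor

Step 1 — Angular frequency: ω = 2π·f = 2π·50 = 314.2 rad/s.
Step 2 — Component impedances:
  R: Z = R = 2320 Ω
  L: Z = jωL = j·314.2·0.005 = 0 + j1.571 Ω
Step 3 — Series combination: Z_total = R + L = 2320 + j1.571 Ω = 2320∠0.0° Ω.
Step 4 — Source phasor: V = 190∠-45.0° V = 134.4 - j134.4 V.
Step 5 — Current: I = V / Z = 0.05787 - j0.05795 A = 0.0819∠-45.0° A.
Step 6 — Complex power: S = V·I* = 15.56 + j0.01054 VA.
Step 7 — Real power: P = Re(S) = 15.56 W.
Step 8 — Reactive power: Q = Im(S) = 0.01054 VAR.
Step 9 — Apparent power: |S| = 15.56 VA.
Step 10 — Power factor: PF = P/|S| = 1 (lagging).

(a) P = 15.56 W  (b) Q = 0.01054 VAR  (c) S = 15.56 VA  (d) PF = 1 (lagging)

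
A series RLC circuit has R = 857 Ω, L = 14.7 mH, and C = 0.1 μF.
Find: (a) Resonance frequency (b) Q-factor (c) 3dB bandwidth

Step 1 — Resonance: ω₀ = 1/√(LC) = 1/√(0.0147·1e-07) = 2.608e+04 rad/s.
Step 2 — f₀ = ω₀/(2π) = 4151 Hz.
Step 3 — Series Q: Q = ω₀L/R = 2.608e+04·0.0147/857 = 0.4474.
Step 4 — Bandwidth: Δω = ω₀/Q = 5.83e+04 rad/s; BW = Δω/(2π) = 9279 Hz.

(a) f₀ = 4151 Hz  (b) Q = 0.4474  (c) BW = 9279 Hz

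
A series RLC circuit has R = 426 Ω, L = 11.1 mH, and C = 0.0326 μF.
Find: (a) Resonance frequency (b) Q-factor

Step 1 — Resonance condition Im(Z)=0 gives ω₀ = 1/√(LC).
Step 2 — ω₀ = 1/√(0.0111·3.26e-08) = 5.257e+04 rad/s.
Step 3 — f₀ = ω₀/(2π) = 8367 Hz.
Step 4 — Series Q: Q = ω₀L/R = 5.257e+04·0.0111/426 = 1.37.

(a) f₀ = 8367 Hz  (b) Q = 1.37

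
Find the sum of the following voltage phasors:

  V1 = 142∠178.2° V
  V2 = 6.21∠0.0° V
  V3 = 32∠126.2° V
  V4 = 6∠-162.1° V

Step 1 — Convert each phasor to rectangular form:
  V1 = 142·(cos(178.2°) + j·sin(178.2°)) = -141.9 + j4.46 V
  V2 = 6.21·(cos(0.0°) + j·sin(0.0°)) = 6.21 V
  V3 = 32·(cos(126.2°) + j·sin(126.2°)) = -18.9 + j25.82 V
  V4 = 6·(cos(-162.1°) + j·sin(-162.1°)) = -5.71 - j1.844 V
Step 2 — Sum components: V_total = -160.3 + j28.44 V.
Step 3 — Convert to polar: |V_total| = 162.8 V, ∠V_total = 169.9°.

V_total = 162.8∠169.9° V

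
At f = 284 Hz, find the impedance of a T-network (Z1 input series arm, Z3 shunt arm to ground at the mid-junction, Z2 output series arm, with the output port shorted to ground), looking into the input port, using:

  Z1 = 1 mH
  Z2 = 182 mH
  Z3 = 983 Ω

Step 1 — Angular frequency: ω = 2π·f = 2π·284 = 1784 rad/s.
Step 2 — Component impedances:
  Z1: Z = jωL = j·1784·0.001 = 0 + j1.784 Ω
  Z2: Z = jωL = j·1784·0.182 = 0 + j324.8 Ω
  Z3: Z = R = 983 Ω
Step 3 — With the output port shorted to ground, the output series arm Z2 runs from the junction to ground; the shunt arm Z3 also runs from the junction to ground. They appear in parallel: Z3 || Z2 = 96.74 + j292.8 Ω.
Step 4 — Series with input arm Z1: Z_in = Z1 + (Z3 || Z2) = 96.74 + j294.6 Ω = 310.1∠71.8° Ω.

Z = 96.74 + j294.6 Ω = 310.1∠71.8° Ω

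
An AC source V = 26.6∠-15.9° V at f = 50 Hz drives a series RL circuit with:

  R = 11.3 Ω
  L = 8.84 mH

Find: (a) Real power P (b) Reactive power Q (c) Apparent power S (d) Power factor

Step 1 — Angular frequency: ω = 2π·f = 2π·50 = 314.2 rad/s.
Step 2 — Component impedances:
  R: Z = R = 11.3 Ω
  L: Z = jωL = j·314.2·0.00884 = 0 + j2.777 Ω
Step 3 — Series combination: Z_total = R + L = 11.3 + j2.777 Ω = 11.64∠13.8° Ω.
Step 4 — Source phasor: V = 26.6∠-15.9° V = 25.58 - j7.287 V.
Step 5 — Current: I = V / Z = 1.986 - j1.133 A = 2.286∠-29.7° A.
Step 6 — Complex power: S = V·I* = 59.05 + j14.51 VA.
Step 7 — Real power: P = Re(S) = 59.05 W.
Step 8 — Reactive power: Q = Im(S) = 14.51 VAR.
Step 9 — Apparent power: |S| = 60.81 VA.
Step 10 — Power factor: PF = P/|S| = 0.9711 (lagging).

(a) P = 59.05 W  (b) Q = 14.51 VAR  (c) S = 60.81 VA  (d) PF = 0.9711 (lagging)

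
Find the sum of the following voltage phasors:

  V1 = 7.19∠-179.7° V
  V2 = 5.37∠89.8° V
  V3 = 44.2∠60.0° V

Step 1 — Convert each phasor to rectangular form:
  V1 = 7.19·(cos(-179.7°) + j·sin(-179.7°)) = -7.19 - j0.03765 V
  V2 = 5.37·(cos(89.8°) + j·sin(89.8°)) = 0.01874 + j5.37 V
  V3 = 44.2·(cos(60.0°) + j·sin(60.0°)) = 22.1 + j38.28 V
Step 2 — Sum components: V_total = 14.93 + j43.61 V.
Step 3 — Convert to polar: |V_total| = 46.1 V, ∠V_total = 71.1°.

V_total = 46.1∠71.1° V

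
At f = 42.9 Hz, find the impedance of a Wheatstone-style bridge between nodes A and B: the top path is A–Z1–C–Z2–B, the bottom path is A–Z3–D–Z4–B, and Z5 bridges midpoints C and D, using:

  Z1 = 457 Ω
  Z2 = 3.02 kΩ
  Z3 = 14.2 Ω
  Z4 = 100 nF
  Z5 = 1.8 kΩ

Step 1 — Angular frequency: ω = 2π·f = 2π·42.9 = 269.5 rad/s.
Step 2 — Component impedances:
  Z1: Z = R = 457 Ω
  Z2: Z = R = 3020 Ω
  Z3: Z = R = 14.2 Ω
  Z4: Z = 1/(jωC) = -j/(ω·C) = 0 - j3.71e+04 Ω
  Z5: Z = R = 1800 Ω
Step 3 — Bridge requires nodal analysis (the Z5 bridge couples midpoints C and D, so the two paths cannot be reduced to a simple series/parallel combination). Setting node B to ground and injecting 1 A at node A, the 3-node admittance system at A, C, D solves to V_A = Z_AB = 3357 - j305.8 Ω = 3371∠-5.2° Ω.

Z = 3357 - j305.8 Ω = 3371∠-5.2° Ω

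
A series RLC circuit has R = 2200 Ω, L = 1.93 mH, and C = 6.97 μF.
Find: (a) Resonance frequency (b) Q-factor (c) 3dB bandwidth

Step 1 — Resonance: ω₀ = 1/√(LC) = 1/√(0.00193·6.97e-06) = 8622 rad/s.
Step 2 — f₀ = ω₀/(2π) = 1372 Hz.
Step 3 — Series Q: Q = ω₀L/R = 8622·0.00193/2200 = 0.007564.
Step 4 — Bandwidth: Δω = ω₀/Q = 1.14e+06 rad/s; BW = Δω/(2π) = 1.814e+05 Hz.

(a) f₀ = 1372 Hz  (b) Q = 0.007564  (c) BW = 1.814e+05 Hz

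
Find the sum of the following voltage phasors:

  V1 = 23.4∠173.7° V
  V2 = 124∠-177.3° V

Step 1 — Convert each phasor to rectangular form:
  V1 = 23.4·(cos(173.7°) + j·sin(173.7°)) = -23.26 + j2.568 V
  V2 = 124·(cos(-177.3°) + j·sin(-177.3°)) = -123.9 - j5.841 V
Step 2 — Sum components: V_total = -147.1 - j3.273 V.
Step 3 — Convert to polar: |V_total| = 147.2 V, ∠V_total = -178.7°.

V_total = 147.2∠-178.7° V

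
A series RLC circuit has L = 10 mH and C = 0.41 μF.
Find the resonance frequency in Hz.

Step 1 — Resonance condition Im(Z)=0 gives ω₀ = 1/√(LC).
Step 2 — ω₀ = 1/√(0.01·4.1e-07) = 1.562e+04 rad/s.
Step 3 — f₀ = ω₀/(2π) = 2486 Hz.

f₀ = 2486 Hz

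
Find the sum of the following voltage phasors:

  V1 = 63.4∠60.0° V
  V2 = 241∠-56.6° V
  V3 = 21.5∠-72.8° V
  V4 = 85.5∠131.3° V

Step 1 — Convert each phasor to rectangular form:
  V1 = 63.4·(cos(60.0°) + j·sin(60.0°)) = 31.7 + j54.91 V
  V2 = 241·(cos(-56.6°) + j·sin(-56.6°)) = 132.7 - j201.2 V
  V3 = 21.5·(cos(-72.8°) + j·sin(-72.8°)) = 6.358 - j20.54 V
  V4 = 85.5·(cos(131.3°) + j·sin(131.3°)) = -56.43 + j64.23 V
Step 2 — Sum components: V_total = 114.3 - j102.6 V.
Step 3 — Convert to polar: |V_total| = 153.6 V, ∠V_total = -41.9°.

V_total = 153.6∠-41.9° V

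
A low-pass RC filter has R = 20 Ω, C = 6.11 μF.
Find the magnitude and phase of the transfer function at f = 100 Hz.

Step 1 — Angular frequency: ω = 2π·100 = 628.3 rad/s.
Step 2 — Transfer function: H(jω) = 1/(1 + jωRC).
Step 3 — Denominator: 1 + jωRC = 1 + j·628.3·20·6.11e-06 = 1 + j0.07678.
Step 4 — H = 0.9941 - j0.07633.
Step 5 — Magnitude: |H| = 0.9971 (-0.0 dB); phase: φ = -4.4°.

|H| = 0.9971 (-0.0 dB), φ = -4.4°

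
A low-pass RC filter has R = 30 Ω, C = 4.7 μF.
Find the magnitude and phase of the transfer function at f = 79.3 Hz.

Step 1 — Angular frequency: ω = 2π·79.3 = 498.3 rad/s.
Step 2 — Transfer function: H(jω) = 1/(1 + jωRC).
Step 3 — Denominator: 1 + jωRC = 1 + j·498.3·30·4.7e-06 = 1 + j0.07025.
Step 4 — H = 0.9951 - j0.06991.
Step 5 — Magnitude: |H| = 0.9975 (-0.0 dB); phase: φ = -4.0°.

|H| = 0.9975 (-0.0 dB), φ = -4.0°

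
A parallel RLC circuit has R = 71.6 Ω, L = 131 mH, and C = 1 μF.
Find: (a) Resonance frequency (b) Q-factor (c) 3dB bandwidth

Step 1 — Resonance: ω₀ = 1/√(LC) = 1/√(0.131·1e-06) = 2763 rad/s.
Step 2 — f₀ = ω₀/(2π) = 439.7 Hz.
Step 3 — Parallel Q: Q = R/(ω₀L) = 71.6/(2763·0.131) = 0.1978.
Step 4 — Bandwidth: Δω = ω₀/Q = 1.397e+04 rad/s; BW = Δω/(2π) = 2223 Hz.

(a) f₀ = 439.7 Hz  (b) Q = 0.1978  (c) BW = 2223 Hz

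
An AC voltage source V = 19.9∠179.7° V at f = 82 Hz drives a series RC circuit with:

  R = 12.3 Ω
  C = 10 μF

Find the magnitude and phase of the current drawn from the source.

Step 1 — Angular frequency: ω = 2π·f = 2π·82 = 515.2 rad/s.
Step 2 — Component impedances:
  R: Z = R = 12.3 Ω
  C: Z = 1/(jωC) = -j/(ω·C) = 0 - j194.1 Ω
Step 3 — Series combination: Z_total = R + C = 12.3 - j194.1 Ω = 194.5∠-86.4° Ω.
Step 4 — Source phasor: V = 19.9∠179.7° V = -19.9 + j0.1042 V.
Step 5 — Ohm's law: I = V / Z_total = (-19.9 + j0.1042) / (12.3 - j194.1) = -0.007006 - j0.1021 A.
Step 6 — Convert to polar: |I| = 0.1023 A, ∠I = -93.9°.

I = 0.1023∠-93.9° A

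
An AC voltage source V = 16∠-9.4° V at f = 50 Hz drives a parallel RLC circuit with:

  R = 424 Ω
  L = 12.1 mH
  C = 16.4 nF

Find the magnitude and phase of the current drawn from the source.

Step 1 — Angular frequency: ω = 2π·f = 2π·50 = 314.2 rad/s.
Step 2 — Component impedances:
  R: Z = R = 424 Ω
  L: Z = jωL = j·314.2·0.0121 = 0 + j3.801 Ω
  C: Z = 1/(jωC) = -j/(ω·C) = 0 - j1.941e+05 Ω
Step 3 — Parallel combination: 1/Z_total = 1/R + 1/L + 1/C; Z_total = 0.03408 + j3.801 Ω = 3.801∠89.5° Ω.
Step 4 — Source phasor: V = 16∠-9.4° V = 15.79 - j2.613 V.
Step 5 — Ohm's law: I = V / Z_total = (15.79 - j2.613) / (0.03408 + j3.801) = -0.6502 - j4.159 A.
Step 6 — Convert to polar: |I| = 4.209 A, ∠I = -98.9°.

I = 4.209∠-98.9° A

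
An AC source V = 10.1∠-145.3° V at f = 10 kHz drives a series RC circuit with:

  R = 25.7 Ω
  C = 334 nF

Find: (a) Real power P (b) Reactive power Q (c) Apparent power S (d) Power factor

Step 1 — Angular frequency: ω = 2π·f = 2π·1e+04 = 6.283e+04 rad/s.
Step 2 — Component impedances:
  R: Z = R = 25.7 Ω
  C: Z = 1/(jωC) = -j/(ω·C) = 0 - j47.65 Ω
Step 3 — Series combination: Z_total = R + C = 25.7 - j47.65 Ω = 54.14∠-61.7° Ω.
Step 4 — Source phasor: V = 10.1∠-145.3° V = -8.304 - j5.75 V.
Step 5 — Current: I = V / Z = 0.02067 - j0.1854 A = 0.1866∠-83.6° A.
Step 6 — Complex power: S = V·I* = 0.8944 - j1.658 VA.
Step 7 — Real power: P = Re(S) = 0.8944 W.
Step 8 — Reactive power: Q = Im(S) = -1.658 VAR.
Step 9 — Apparent power: |S| = 1.884 VA.
Step 10 — Power factor: PF = P/|S| = 0.4747 (leading).

(a) P = 0.8944 W  (b) Q = -1.658 VAR  (c) S = 1.884 VA  (d) PF = 0.4747 (leading)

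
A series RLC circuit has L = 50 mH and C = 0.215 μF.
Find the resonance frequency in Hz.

Step 1 — Resonance condition Im(Z)=0 gives ω₀ = 1/√(LC).
Step 2 — ω₀ = 1/√(0.05·2.15e-07) = 9645 rad/s.
Step 3 — f₀ = ω₀/(2π) = 1535 Hz.

f₀ = 1535 Hz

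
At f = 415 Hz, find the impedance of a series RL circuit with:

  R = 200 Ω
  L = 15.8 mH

Step 1 — Angular frequency: ω = 2π·f = 2π·415 = 2608 rad/s.
Step 2 — Component impedances:
  R: Z = R = 200 Ω
  L: Z = jωL = j·2608·0.0158 = 0 + j41.2 Ω
Step 3 — Series combination: Z_total = R + L = 200 + j41.2 Ω = 204.2∠11.6° Ω.

Z = 200 + j41.2 Ω = 204.2∠11.6° Ω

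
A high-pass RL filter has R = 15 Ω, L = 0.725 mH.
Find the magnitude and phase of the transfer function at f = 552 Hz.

Step 1 — Angular frequency: ω = 2π·552 = 3468 rad/s.
Step 2 — Transfer function: H(jω) = jωL/(R + jωL).
Step 3 — Numerator jωL = j·2.515; denominator R + jωL = 15 + j2.515.
Step 4 — H = 0.02733 + j0.1631.
Step 5 — Magnitude: |H| = 0.1653 (-15.6 dB); phase: φ = 80.5°.

|H| = 0.1653 (-15.6 dB), φ = 80.5°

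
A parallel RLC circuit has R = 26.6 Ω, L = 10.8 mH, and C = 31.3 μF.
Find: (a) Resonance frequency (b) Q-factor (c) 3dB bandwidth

Step 1 — Resonance: ω₀ = 1/√(LC) = 1/√(0.0108·3.13e-05) = 1720 rad/s.
Step 2 — f₀ = ω₀/(2π) = 273.7 Hz.
Step 3 — Parallel Q: Q = R/(ω₀L) = 26.6/(1720·0.0108) = 1.432.
Step 4 — Bandwidth: Δω = ω₀/Q = 1201 rad/s; BW = Δω/(2π) = 191.2 Hz.

(a) f₀ = 273.7 Hz  (b) Q = 1.432  (c) BW = 191.2 Hz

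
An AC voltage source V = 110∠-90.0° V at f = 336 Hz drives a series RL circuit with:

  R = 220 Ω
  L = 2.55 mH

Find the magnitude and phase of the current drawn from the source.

Step 1 — Angular frequency: ω = 2π·f = 2π·336 = 2111 rad/s.
Step 2 — Component impedances:
  R: Z = R = 220 Ω
  L: Z = jωL = j·2111·0.00255 = 0 + j5.383 Ω
Step 3 — Series combination: Z_total = R + L = 220 + j5.383 Ω = 220.1∠1.4° Ω.
Step 4 — Source phasor: V = 110∠-90.0° V = 0 - j110 V.
Step 5 — Ohm's law: I = V / Z_total = (0 - j110) / (220 + j5.383) = -0.01223 - j0.4997 A.
Step 6 — Convert to polar: |I| = 0.4999 A, ∠I = -91.4°.

I = 0.4999∠-91.4° A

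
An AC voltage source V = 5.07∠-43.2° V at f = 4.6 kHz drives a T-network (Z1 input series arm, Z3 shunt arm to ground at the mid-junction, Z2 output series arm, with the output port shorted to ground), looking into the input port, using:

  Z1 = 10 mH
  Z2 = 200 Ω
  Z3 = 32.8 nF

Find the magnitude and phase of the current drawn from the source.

Step 1 — Angular frequency: ω = 2π·f = 2π·4600 = 2.89e+04 rad/s.
Step 2 — Component impedances:
  Z1: Z = jωL = j·2.89e+04·0.01 = 0 + j289 Ω
  Z2: Z = R = 200 Ω
  Z3: Z = 1/(jωC) = -j/(ω·C) = 0 - j1055 Ω
Step 3 — With the output port shorted to ground, the output series arm Z2 runs from the junction to ground; the shunt arm Z3 also runs from the junction to ground. They appear in parallel: Z3 || Z2 = 193.1 - j36.6 Ω.
Step 4 — Series with input arm Z1: Z_in = Z1 + (Z3 || Z2) = 193.1 + j252.4 Ω = 317.8∠52.6° Ω.
Step 5 — Source phasor: V = 5.07∠-43.2° V = 3.696 - j3.471 V.
Step 6 — Ohm's law: I = V / Z_total = (3.696 - j3.471) / (193.1 + j252.4) = -0.00161 - j0.01587 A.
Step 7 — Convert to polar: |I| = 0.01595 A, ∠I = -95.8°.

I = 0.01595∠-95.8° A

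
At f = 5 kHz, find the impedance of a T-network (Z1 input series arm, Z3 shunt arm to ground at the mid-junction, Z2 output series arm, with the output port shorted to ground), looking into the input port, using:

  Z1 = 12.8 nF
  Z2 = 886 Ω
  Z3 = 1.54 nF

Step 1 — Angular frequency: ω = 2π·f = 2π·5000 = 3.142e+04 rad/s.
Step 2 — Component impedances:
  Z1: Z = 1/(jωC) = -j/(ω·C) = 0 - j2487 Ω
  Z2: Z = R = 886 Ω
  Z3: Z = 1/(jωC) = -j/(ω·C) = 0 - j2.067e+04 Ω
Step 3 — With the output port shorted to ground, the output series arm Z2 runs from the junction to ground; the shunt arm Z3 also runs from the junction to ground. They appear in parallel: Z3 || Z2 = 884.4 - j37.91 Ω.
Step 4 — Series with input arm Z1: Z_in = Z1 + (Z3 || Z2) = 884.4 - j2525 Ω = 2675∠-70.7° Ω.

Z = 884.4 - j2525 Ω = 2675∠-70.7° Ω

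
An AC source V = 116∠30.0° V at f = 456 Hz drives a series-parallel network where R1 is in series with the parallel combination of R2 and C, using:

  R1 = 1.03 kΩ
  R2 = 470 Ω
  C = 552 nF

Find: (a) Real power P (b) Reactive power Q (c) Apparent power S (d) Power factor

Step 1 — Angular frequency: ω = 2π·f = 2π·456 = 2865 rad/s.
Step 2 — Component impedances:
  R1: Z = R = 1030 Ω
  R2: Z = R = 470 Ω
  C: Z = 1/(jωC) = -j/(ω·C) = 0 - j632.3 Ω
Step 3 — Parallel branch: R2 || C = 1/(1/R2 + 1/C) = 302.7 - j225 Ω.
Step 4 — Series with R1: Z_total = R1 + (R2 || C) = 1333 - j225 Ω = 1352∠-9.6° Ω.
Step 5 — Source phasor: V = 116∠30.0° V = 100.5 + j58 V.
Step 6 — Current: I = V / Z = 0.06614 + j0.05469 A = 0.08582∠39.6° A.
Step 7 — Complex power: S = V·I* = 9.817 - j1.658 VA.
Step 8 — Real power: P = Re(S) = 9.817 W.
Step 9 — Reactive power: Q = Im(S) = -1.658 VAR.
Step 10 — Apparent power: |S| = 9.956 VA.
Step 11 — Power factor: PF = P/|S| = 0.986 (leading).

(a) P = 9.817 W  (b) Q = -1.658 VAR  (c) S = 9.956 VA  (d) PF = 0.986 (leading)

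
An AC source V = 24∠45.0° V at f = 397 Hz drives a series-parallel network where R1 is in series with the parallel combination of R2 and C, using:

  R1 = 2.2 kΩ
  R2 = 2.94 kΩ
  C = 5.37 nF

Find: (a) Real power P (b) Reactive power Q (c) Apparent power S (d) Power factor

Step 1 — Angular frequency: ω = 2π·f = 2π·397 = 2494 rad/s.
Step 2 — Component impedances:
  R1: Z = R = 2200 Ω
  R2: Z = R = 2940 Ω
  C: Z = 1/(jωC) = -j/(ω·C) = 0 - j7.465e+04 Ω
Step 3 — Parallel branch: R2 || C = 1/(1/R2 + 1/C) = 2935 - j115.6 Ω.
Step 4 — Series with R1: Z_total = R1 + (R2 || C) = 5135 - j115.6 Ω = 5137∠-1.3° Ω.
Step 5 — Source phasor: V = 24∠45.0° V = 16.97 + j16.97 V.
Step 6 — Current: I = V / Z = 0.003229 + j0.003377 A = 0.004672∠46.3° A.
Step 7 — Complex power: S = V·I* = 0.1121 - j0.002524 VA.
Step 8 — Real power: P = Re(S) = 0.1121 W.
Step 9 — Reactive power: Q = Im(S) = -0.002524 VAR.
Step 10 — Apparent power: |S| = 0.1121 VA.
Step 11 — Power factor: PF = P/|S| = 0.9997 (leading).

(a) P = 0.1121 W  (b) Q = -0.002524 VAR  (c) S = 0.1121 VA  (d) PF = 0.9997 (leading)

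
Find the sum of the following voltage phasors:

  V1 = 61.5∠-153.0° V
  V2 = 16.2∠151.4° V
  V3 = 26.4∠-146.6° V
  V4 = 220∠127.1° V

Step 1 — Convert each phasor to rectangular form:
  V1 = 61.5·(cos(-153.0°) + j·sin(-153.0°)) = -54.8 - j27.92 V
  V2 = 16.2·(cos(151.4°) + j·sin(151.4°)) = -14.22 + j7.755 V
  V3 = 26.4·(cos(-146.6°) + j·sin(-146.6°)) = -22.04 - j14.53 V
  V4 = 220·(cos(127.1°) + j·sin(127.1°)) = -132.7 + j175.5 V
Step 2 — Sum components: V_total = -223.8 + j140.8 V.
Step 3 — Convert to polar: |V_total| = 264.4 V, ∠V_total = 147.8°.

V_total = 264.4∠147.8° V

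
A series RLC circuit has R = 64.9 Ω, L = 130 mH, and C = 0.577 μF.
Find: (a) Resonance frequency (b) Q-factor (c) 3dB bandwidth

Step 1 — Resonance condition Im(Z)=0 gives ω₀ = 1/√(LC).
Step 2 — ω₀ = 1/√(0.13·5.77e-07) = 3651 rad/s.
Step 3 — f₀ = ω₀/(2π) = 581.1 Hz.
Step 4 — Series Q: Q = ω₀L/R = 3651·0.13/64.9 = 7.314.
Step 5 — 3dB bandwidth: Δω = ω₀/Q = 499.2 rad/s; BW = Δω/(2π) = 79.46 Hz.

(a) f₀ = 581.1 Hz  (b) Q = 7.314  (c) BW = 79.46 Hz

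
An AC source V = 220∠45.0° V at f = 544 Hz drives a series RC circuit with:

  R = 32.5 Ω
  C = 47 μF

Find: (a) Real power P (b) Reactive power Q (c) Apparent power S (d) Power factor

Step 1 — Angular frequency: ω = 2π·f = 2π·544 = 3418 rad/s.
Step 2 — Component impedances:
  R: Z = R = 32.5 Ω
  C: Z = 1/(jωC) = -j/(ω·C) = 0 - j6.225 Ω
Step 3 — Series combination: Z_total = R + C = 32.5 - j6.225 Ω = 33.09∠-10.8° Ω.
Step 4 — Source phasor: V = 220∠45.0° V = 155.6 + j155.6 V.
Step 5 — Current: I = V / Z = 3.733 + j5.502 A = 6.648∠55.8° A.
Step 6 — Complex power: S = V·I* = 1437 - j275.1 VA.
Step 7 — Real power: P = Re(S) = 1437 W.
Step 8 — Reactive power: Q = Im(S) = -275.1 VAR.
Step 9 — Apparent power: |S| = 1463 VA.
Step 10 — Power factor: PF = P/|S| = 0.9821 (leading).

(a) P = 1437 W  (b) Q = -275.1 VAR  (c) S = 1463 VA  (d) PF = 0.9821 (leading)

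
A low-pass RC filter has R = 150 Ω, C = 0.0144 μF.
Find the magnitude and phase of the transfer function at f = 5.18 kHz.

Step 1 — Angular frequency: ω = 2π·5180 = 3.255e+04 rad/s.
Step 2 — Transfer function: H(jω) = 1/(1 + jωRC).
Step 3 — Denominator: 1 + jωRC = 1 + j·3.255e+04·150·1.44e-08 = 1 + j0.0703.
Step 4 — H = 0.9951 - j0.06996.
Step 5 — Magnitude: |H| = 0.9975 (-0.0 dB); phase: φ = -4.0°.

|H| = 0.9975 (-0.0 dB), φ = -4.0°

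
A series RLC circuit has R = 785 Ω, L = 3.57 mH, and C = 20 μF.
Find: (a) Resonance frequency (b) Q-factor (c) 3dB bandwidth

Step 1 — Resonance condition Im(Z)=0 gives ω₀ = 1/√(LC).
Step 2 — ω₀ = 1/√(0.00357·2e-05) = 3742 rad/s.
Step 3 — f₀ = ω₀/(2π) = 595.6 Hz.
Step 4 — Series Q: Q = ω₀L/R = 3742·0.00357/785 = 0.01702.
Step 5 — 3dB bandwidth: Δω = ω₀/Q = 2.199e+05 rad/s; BW = Δω/(2π) = 3.5e+04 Hz.

(a) f₀ = 595.6 Hz  (b) Q = 0.01702  (c) BW = 3.5e+04 Hz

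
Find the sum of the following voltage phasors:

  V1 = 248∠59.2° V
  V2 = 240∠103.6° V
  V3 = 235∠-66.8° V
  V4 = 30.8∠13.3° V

Step 1 — Convert each phasor to rectangular form:
  V1 = 248·(cos(59.2°) + j·sin(59.2°)) = 127 + j213 V
  V2 = 240·(cos(103.6°) + j·sin(103.6°)) = -56.43 + j233.3 V
  V3 = 235·(cos(-66.8°) + j·sin(-66.8°)) = 92.58 - j216 V
  V4 = 30.8·(cos(13.3°) + j·sin(13.3°)) = 29.97 + j7.086 V
Step 2 — Sum components: V_total = 193.1 + j237.4 V.
Step 3 — Convert to polar: |V_total| = 306 V, ∠V_total = 50.9°.

V_total = 306∠50.9° V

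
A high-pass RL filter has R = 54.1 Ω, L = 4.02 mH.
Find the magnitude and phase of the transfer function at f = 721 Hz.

Step 1 — Angular frequency: ω = 2π·721 = 4530 rad/s.
Step 2 — Transfer function: H(jω) = jωL/(R + jωL).
Step 3 — Numerator jωL = j·18.21; denominator R + jωL = 54.1 + j18.21.
Step 4 — H = 0.1018 + j0.3024.
Step 5 — Magnitude: |H| = 0.319 (-9.9 dB); phase: φ = 71.4°.

|H| = 0.319 (-9.9 dB), φ = 71.4°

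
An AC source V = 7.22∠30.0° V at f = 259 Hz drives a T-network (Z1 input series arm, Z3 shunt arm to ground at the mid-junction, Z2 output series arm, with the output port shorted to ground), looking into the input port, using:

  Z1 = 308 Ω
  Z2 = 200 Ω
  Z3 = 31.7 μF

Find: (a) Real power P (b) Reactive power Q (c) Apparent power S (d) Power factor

Step 1 — Angular frequency: ω = 2π·f = 2π·259 = 1627 rad/s.
Step 2 — Component impedances:
  Z1: Z = R = 308 Ω
  Z2: Z = R = 200 Ω
  Z3: Z = 1/(jωC) = -j/(ω·C) = 0 - j19.38 Ω
Step 3 — With the output port shorted to ground, the output series arm Z2 runs from the junction to ground; the shunt arm Z3 also runs from the junction to ground. They appear in parallel: Z3 || Z2 = 1.861 - j19.2 Ω.
Step 4 — Series with input arm Z1: Z_in = Z1 + (Z3 || Z2) = 309.9 - j19.2 Ω = 310.5∠-3.5° Ω.
Step 5 — Source phasor: V = 7.22∠30.0° V = 6.253 + j3.61 V.
Step 6 — Current: I = V / Z = 0.01938 + j0.01285 A = 0.02326∠33.5° A.
Step 7 — Complex power: S = V·I* = 0.1676 - j0.01039 VA.
Step 8 — Real power: P = Re(S) = 0.1676 W.
Step 9 — Reactive power: Q = Im(S) = -0.01039 VAR.
Step 10 — Apparent power: |S| = 0.1679 VA.
Step 11 — Power factor: PF = P/|S| = 0.9981 (leading).

(a) P = 0.1676 W  (b) Q = -0.01039 VAR  (c) S = 0.1679 VA  (d) PF = 0.9981 (leading)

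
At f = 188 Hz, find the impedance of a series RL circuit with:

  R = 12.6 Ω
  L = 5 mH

Step 1 — Angular frequency: ω = 2π·f = 2π·188 = 1181 rad/s.
Step 2 — Component impedances:
  R: Z = R = 12.6 Ω
  L: Z = jωL = j·1181·0.005 = 0 + j5.906 Ω
Step 3 — Series combination: Z_total = R + L = 12.6 + j5.906 Ω = 13.92∠25.1° Ω.

Z = 12.6 + j5.906 Ω = 13.92∠25.1° Ω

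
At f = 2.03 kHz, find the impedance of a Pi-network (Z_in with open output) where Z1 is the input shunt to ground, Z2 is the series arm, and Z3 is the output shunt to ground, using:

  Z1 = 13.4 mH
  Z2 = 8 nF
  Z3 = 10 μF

Step 1 — Angular frequency: ω = 2π·f = 2π·2030 = 1.275e+04 rad/s.
Step 2 — Component impedances:
  Z1: Z = jωL = j·1.275e+04·0.0134 = 0 + j170.9 Ω
  Z2: Z = 1/(jωC) = -j/(ω·C) = 0 - j9800 Ω
  Z3: Z = 1/(jωC) = -j/(ω·C) = 0 - j7.84 Ω
Step 3 — With open output, the series arm Z2 and the output shunt Z3 appear in series to ground: Z2 + Z3 = 0 - j9808 Ω.
Step 4 — Parallel with input shunt Z1: Z_in = Z1 || (Z2 + Z3) = 0 + j173.9 Ω = 173.9∠90.0° Ω.

Z = 0 + j173.9 Ω = 173.9∠90.0° Ω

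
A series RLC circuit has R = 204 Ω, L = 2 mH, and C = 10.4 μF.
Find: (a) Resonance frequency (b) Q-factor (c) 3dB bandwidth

Step 1 — Resonance condition Im(Z)=0 gives ω₀ = 1/√(LC).
Step 2 — ω₀ = 1/√(0.002·1.04e-05) = 6934 rad/s.
Step 3 — f₀ = ω₀/(2π) = 1104 Hz.
Step 4 — Series Q: Q = ω₀L/R = 6934·0.002/204 = 0.06798.
Step 5 — 3dB bandwidth: Δω = ω₀/Q = 1.02e+05 rad/s; BW = Δω/(2π) = 1.623e+04 Hz.

(a) f₀ = 1104 Hz  (b) Q = 0.06798  (c) BW = 1.623e+04 Hz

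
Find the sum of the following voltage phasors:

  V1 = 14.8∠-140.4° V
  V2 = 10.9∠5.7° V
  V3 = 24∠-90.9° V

Step 1 — Convert each phasor to rectangular form:
  V1 = 14.8·(cos(-140.4°) + j·sin(-140.4°)) = -11.4 - j9.434 V
  V2 = 10.9·(cos(5.7°) + j·sin(5.7°)) = 10.85 + j1.083 V
  V3 = 24·(cos(-90.9°) + j·sin(-90.9°)) = -0.377 - j24 V
Step 2 — Sum components: V_total = -0.9345 - j32.35 V.
Step 3 — Convert to polar: |V_total| = 32.36 V, ∠V_total = -91.7°.

V_total = 32.36∠-91.7° V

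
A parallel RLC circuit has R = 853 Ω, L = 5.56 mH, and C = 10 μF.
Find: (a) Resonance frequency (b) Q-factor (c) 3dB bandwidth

Step 1 — Resonance: ω₀ = 1/√(LC) = 1/√(0.00556·1e-05) = 4241 rad/s.
Step 2 — f₀ = ω₀/(2π) = 675 Hz.
Step 3 — Parallel Q: Q = R/(ω₀L) = 853/(4241·0.00556) = 36.18.
Step 4 — Bandwidth: Δω = ω₀/Q = 117.2 rad/s; BW = Δω/(2π) = 18.66 Hz.

(a) f₀ = 675 Hz  (b) Q = 36.18  (c) BW = 18.66 Hz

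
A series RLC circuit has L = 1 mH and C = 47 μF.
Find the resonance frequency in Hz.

Step 1 — Resonance condition Im(Z)=0 gives ω₀ = 1/√(LC).
Step 2 — ω₀ = 1/√(0.001·4.7e-05) = 4613 rad/s.
Step 3 — f₀ = ω₀/(2π) = 734.1 Hz.

f₀ = 734.1 Hz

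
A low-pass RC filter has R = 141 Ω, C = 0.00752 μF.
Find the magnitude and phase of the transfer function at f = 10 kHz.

Step 1 — Angular frequency: ω = 2π·1e+04 = 6.283e+04 rad/s.
Step 2 — Transfer function: H(jω) = 1/(1 + jωRC).
Step 3 — Denominator: 1 + jωRC = 1 + j·6.283e+04·141·7.52e-09 = 1 + j0.06662.
Step 4 — H = 0.9956 - j0.06633.
Step 5 — Magnitude: |H| = 0.9978 (-0.0 dB); phase: φ = -3.8°.

|H| = 0.9978 (-0.0 dB), φ = -3.8°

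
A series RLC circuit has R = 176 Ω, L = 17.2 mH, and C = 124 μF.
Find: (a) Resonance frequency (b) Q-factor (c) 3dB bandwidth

Step 1 — Resonance: ω₀ = 1/√(LC) = 1/√(0.0172·0.000124) = 684.7 rad/s.
Step 2 — f₀ = ω₀/(2π) = 109 Hz.
Step 3 — Series Q: Q = ω₀L/R = 684.7·0.0172/176 = 0.06692.
Step 4 — Bandwidth: Δω = ω₀/Q = 1.023e+04 rad/s; BW = Δω/(2π) = 1629 Hz.

(a) f₀ = 109 Hz  (b) Q = 0.06692  (c) BW = 1629 Hz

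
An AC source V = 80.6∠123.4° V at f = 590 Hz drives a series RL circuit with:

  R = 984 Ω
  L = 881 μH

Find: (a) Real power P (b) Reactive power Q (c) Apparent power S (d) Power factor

Step 1 — Angular frequency: ω = 2π·f = 2π·590 = 3707 rad/s.
Step 2 — Component impedances:
  R: Z = R = 984 Ω
  L: Z = jωL = j·3707·0.000881 = 0 + j3.266 Ω
Step 3 — Series combination: Z_total = R + L = 984 + j3.266 Ω = 984∠0.2° Ω.
Step 4 — Source phasor: V = 80.6∠123.4° V = -44.37 + j67.29 V.
Step 5 — Current: I = V / Z = -0.04486 + j0.06853 A = 0.08191∠123.2° A.
Step 6 — Complex power: S = V·I* = 6.602 + j0.02191 VA.
Step 7 — Real power: P = Re(S) = 6.602 W.
Step 8 — Reactive power: Q = Im(S) = 0.02191 VAR.
Step 9 — Apparent power: |S| = 6.602 VA.
Step 10 — Power factor: PF = P/|S| = 1 (lagging).

(a) P = 6.602 W  (b) Q = 0.02191 VAR  (c) S = 6.602 VA  (d) PF = 1 (lagging)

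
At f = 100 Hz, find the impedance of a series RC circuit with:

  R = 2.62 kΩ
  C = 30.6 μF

Step 1 — Angular frequency: ω = 2π·f = 2π·100 = 628.3 rad/s.
Step 2 — Component impedances:
  R: Z = R = 2620 Ω
  C: Z = 1/(jωC) = -j/(ω·C) = 0 - j52.01 Ω
Step 3 — Series combination: Z_total = R + C = 2620 - j52.01 Ω = 2621∠-1.1° Ω.

Z = 2620 - j52.01 Ω = 2621∠-1.1° Ω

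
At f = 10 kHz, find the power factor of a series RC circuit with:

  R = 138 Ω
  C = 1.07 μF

Step 1 — Angular frequency: ω = 2π·f = 2π·1e+04 = 6.283e+04 rad/s.
Step 2 — Component impedances:
  R: Z = R = 138 Ω
  C: Z = 1/(jωC) = -j/(ω·C) = 0 - j14.87 Ω
Step 3 — Series combination: Z_total = R + C = 138 - j14.87 Ω = 138.8∠-6.2° Ω.
Step 4 — Power factor: PF = cos(φ) = Re(Z)/|Z| = 138/138.8 = 0.9942.
Step 5 — Type: Im(Z) = -14.87 ⇒ leading (phase φ = -6.2°).

PF = 0.9942 (leading, φ = -6.2°)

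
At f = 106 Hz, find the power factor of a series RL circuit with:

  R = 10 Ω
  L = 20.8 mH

Step 1 — Angular frequency: ω = 2π·f = 2π·106 = 666 rad/s.
Step 2 — Component impedances:
  R: Z = R = 10 Ω
  L: Z = jωL = j·666·0.0208 = 0 + j13.85 Ω
Step 3 — Series combination: Z_total = R + L = 10 + j13.85 Ω = 17.09∠54.2° Ω.
Step 4 — Power factor: PF = cos(φ) = Re(Z)/|Z| = 10/17.085 = 0.5853.
Step 5 — Type: Im(Z) = 13.85 ⇒ lagging (phase φ = 54.2°).

PF = 0.5853 (lagging, φ = 54.2°)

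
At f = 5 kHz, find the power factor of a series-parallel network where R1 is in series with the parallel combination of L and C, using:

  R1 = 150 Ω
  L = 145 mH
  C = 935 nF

Step 1 — Angular frequency: ω = 2π·f = 2π·5000 = 3.142e+04 rad/s.
Step 2 — Component impedances:
  R1: Z = R = 150 Ω
  L: Z = jωL = j·3.142e+04·0.145 = 0 + j4555 Ω
  C: Z = 1/(jωC) = -j/(ω·C) = 0 - j34.04 Ω
Step 3 — Parallel branch: L || C = 1/(1/L + 1/C) = 0 - j34.3 Ω.
Step 4 — Series with R1: Z_total = R1 + (L || C) = 150 - j34.3 Ω = 153.9∠-12.9° Ω.
Step 5 — Power factor: PF = cos(φ) = Re(Z)/|Z| = 150/153.87 = 0.9748.
Step 6 — Type: Im(Z) = -34.3 ⇒ leading (phase φ = -12.9°).

PF = 0.9748 (leading, φ = -12.9°)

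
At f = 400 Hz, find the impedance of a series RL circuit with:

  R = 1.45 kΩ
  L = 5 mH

Step 1 — Angular frequency: ω = 2π·f = 2π·400 = 2513 rad/s.
Step 2 — Component impedances:
  R: Z = R = 1450 Ω
  L: Z = jωL = j·2513·0.005 = 0 + j12.57 Ω
Step 3 — Series combination: Z_total = R + L = 1450 + j12.57 Ω = 1450∠0.5° Ω.

Z = 1450 + j12.57 Ω = 1450∠0.5° Ω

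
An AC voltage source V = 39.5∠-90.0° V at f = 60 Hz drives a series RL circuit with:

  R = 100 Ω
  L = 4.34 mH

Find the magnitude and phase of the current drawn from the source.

Step 1 — Angular frequency: ω = 2π·f = 2π·60 = 377 rad/s.
Step 2 — Component impedances:
  R: Z = R = 100 Ω
  L: Z = jωL = j·377·0.00434 = 0 + j1.636 Ω
Step 3 — Series combination: Z_total = R + L = 100 + j1.636 Ω = 100∠0.9° Ω.
Step 4 — Source phasor: V = 39.5∠-90.0° V = 0 - j39.5 V.
Step 5 — Ohm's law: I = V / Z_total = (0 - j39.5) / (100 + j1.636) = -0.006461 - j0.3949 A.
Step 6 — Convert to polar: |I| = 0.3949 A, ∠I = -90.9°.

I = 0.3949∠-90.9° A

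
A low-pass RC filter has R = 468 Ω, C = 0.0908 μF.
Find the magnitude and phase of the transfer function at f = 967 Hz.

Step 1 — Angular frequency: ω = 2π·967 = 6076 rad/s.
Step 2 — Transfer function: H(jω) = 1/(1 + jωRC).
Step 3 — Denominator: 1 + jωRC = 1 + j·6076·468·9.08e-08 = 1 + j0.2582.
Step 4 — H = 0.9375 - j0.2421.
Step 5 — Magnitude: |H| = 0.9682 (-0.3 dB); phase: φ = -14.5°.

|H| = 0.9682 (-0.3 dB), φ = -14.5°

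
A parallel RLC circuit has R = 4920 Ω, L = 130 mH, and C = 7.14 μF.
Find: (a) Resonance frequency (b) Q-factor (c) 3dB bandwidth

Step 1 — Resonance: ω₀ = 1/√(LC) = 1/√(0.13·7.14e-06) = 1038 rad/s.
Step 2 — f₀ = ω₀/(2π) = 165.2 Hz.
Step 3 — Parallel Q: Q = R/(ω₀L) = 4920/(1038·0.13) = 36.46.
Step 4 — Bandwidth: Δω = ω₀/Q = 28.47 rad/s; BW = Δω/(2π) = 4.531 Hz.

(a) f₀ = 165.2 Hz  (b) Q = 36.46  (c) BW = 4.531 Hz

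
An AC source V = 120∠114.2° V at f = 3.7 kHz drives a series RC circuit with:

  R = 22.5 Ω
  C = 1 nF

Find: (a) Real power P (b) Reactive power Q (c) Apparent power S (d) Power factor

Step 1 — Angular frequency: ω = 2π·f = 2π·3700 = 2.325e+04 rad/s.
Step 2 — Component impedances:
  R: Z = R = 22.5 Ω
  C: Z = 1/(jωC) = -j/(ω·C) = 0 - j4.301e+04 Ω
Step 3 — Series combination: Z_total = R + C = 22.5 - j4.301e+04 Ω = 4.301e+04∠-90.0° Ω.
Step 4 — Source phasor: V = 120∠114.2° V = -49.19 + j109.5 V.
Step 5 — Current: I = V / Z = -0.002545 - j0.001142 A = 0.00279∠-155.8° A.
Step 6 — Complex power: S = V·I* = 0.0001751 - j0.3348 VA.
Step 7 — Real power: P = Re(S) = 0.0001751 W.
Step 8 — Reactive power: Q = Im(S) = -0.3348 VAR.
Step 9 — Apparent power: |S| = 0.3348 VA.
Step 10 — Power factor: PF = P/|S| = 0.0005231 (leading).

(a) P = 0.0001751 W  (b) Q = -0.3348 VAR  (c) S = 0.3348 VA  (d) PF = 0.0005231 (leading)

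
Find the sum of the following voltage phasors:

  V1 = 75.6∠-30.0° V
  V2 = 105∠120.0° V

Step 1 — Convert each phasor to rectangular form:
  V1 = 75.6·(cos(-30.0°) + j·sin(-30.0°)) = 65.47 - j37.8 V
  V2 = 105·(cos(120.0°) + j·sin(120.0°)) = -52.5 + j90.93 V
Step 2 — Sum components: V_total = 12.97 + j53.13 V.
Step 3 — Convert to polar: |V_total| = 54.69 V, ∠V_total = 76.3°.

V_total = 54.69∠76.3° V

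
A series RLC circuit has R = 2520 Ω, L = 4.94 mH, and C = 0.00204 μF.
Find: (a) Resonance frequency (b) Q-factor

Step 1 — Resonance condition Im(Z)=0 gives ω₀ = 1/√(LC).
Step 2 — ω₀ = 1/√(0.00494·2.04e-09) = 3.15e+05 rad/s.
Step 3 — f₀ = ω₀/(2π) = 5.014e+04 Hz.
Step 4 — Series Q: Q = ω₀L/R = 3.15e+05·0.00494/2520 = 0.6175.

(a) f₀ = 5.014e+04 Hz  (b) Q = 0.6175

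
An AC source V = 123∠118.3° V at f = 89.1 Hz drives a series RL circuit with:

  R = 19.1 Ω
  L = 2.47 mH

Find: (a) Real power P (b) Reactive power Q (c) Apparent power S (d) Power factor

Step 1 — Angular frequency: ω = 2π·f = 2π·89.1 = 559.8 rad/s.
Step 2 — Component impedances:
  R: Z = R = 19.1 Ω
  L: Z = jωL = j·559.8·0.00247 = 0 + j1.383 Ω
Step 3 — Series combination: Z_total = R + L = 19.1 + j1.383 Ω = 19.15∠4.1° Ω.
Step 4 — Source phasor: V = 123∠118.3° V = -58.31 + j108.3 V.
Step 5 — Current: I = V / Z = -2.629 + j5.86 A = 6.423∠114.2° A.
Step 6 — Complex power: S = V·I* = 788 + j57.05 VA.
Step 7 — Real power: P = Re(S) = 788 W.
Step 8 — Reactive power: Q = Im(S) = 57.05 VAR.
Step 9 — Apparent power: |S| = 790 VA.
Step 10 — Power factor: PF = P/|S| = 0.9974 (lagging).

(a) P = 788 W  (b) Q = 57.05 VAR  (c) S = 790 VA  (d) PF = 0.9974 (lagging)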